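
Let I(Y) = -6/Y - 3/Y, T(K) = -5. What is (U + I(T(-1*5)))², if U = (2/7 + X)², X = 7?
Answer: 180794916/60025 ≈ 3012.0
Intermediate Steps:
I(Y) = -9/Y
U = 2601/49 (U = (2/7 + 7)² = (51/7)² = 2601/49 ≈ 53.082)
(U + I(T(-1*5)))² = (2601/49 - 9/(-5))² = (2601/49 - 9*(-⅕))² = (2601/49 + 9/5)² = (13446/245)² = 180794916/60025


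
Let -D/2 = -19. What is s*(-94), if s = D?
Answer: -3572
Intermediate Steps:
D = 38 (D = -2*(-19) = 38)
s = 38
s*(-94) = 38*(-94) = -3572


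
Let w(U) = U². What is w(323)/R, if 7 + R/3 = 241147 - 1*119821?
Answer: 104329/363957 ≈ 0.28665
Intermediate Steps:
R = 363957 (R = -21 + 3*(241147 - 1*119821) = -21 + 3*(241147 - 119821) = -21 + 3*121326 = -21 + 363978 = 363957)
w(323)/R = 323²/363957 = 104329*(1/363957) = 104329/363957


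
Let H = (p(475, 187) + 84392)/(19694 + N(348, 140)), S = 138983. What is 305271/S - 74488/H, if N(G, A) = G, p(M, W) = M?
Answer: -207460214405611/11795070261 ≈ -17589.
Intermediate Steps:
H = 84867/20042 (H = (475 + 84392)/(19694 + 348) = 84867/20042 ≈ 4.2345)
305271/S - 74488/H = 305271/138983 - 74488/84867/20042 = 305271*(1/138983) - 74488*20042/84867 = 305271/138983 - 1492888496/84867 = -207460214405611/11795070261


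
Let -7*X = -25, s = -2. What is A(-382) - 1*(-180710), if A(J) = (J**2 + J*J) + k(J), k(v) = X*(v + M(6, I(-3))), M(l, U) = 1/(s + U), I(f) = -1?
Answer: 9895043/21 ≈ 4.7119e+5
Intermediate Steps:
M(l, U) = 1/(-2 + U)
X = 25/7 (X = -1/7*(-25) = 25/7 ≈ 3.5714)
k(v) = -25/21 + 25*v/7 (k(v) = 25*(v + 1/(-2 - 1))/7 = 25*(v + 1/(-3))/7 = 25*(v - 1/3)/7 = 25*(-1/3 + v)/7 = -25/21 + 25*v/7)
A(J) = -25/21 + 2*J**2 + 25*J/7 (A(J) = (J**2 + J*J) + (-25/21 + 25*J/7) = (J**2 + J**2) + (-25/21 + 25*J/7) = 2*J**2 + (-25/21 + 25*J/7) = -25/21 + 2*J**2 + 25*J/7)
A(-382) - 1*(-180710) = (-25/21 + 2*(-382)**2 + (25/7)*(-382)) - 1*(-180710) = (-25/21 + 2*145924 - 9550/7) + 180710 = (-25/21 + 291848 - 9550/7) + 180710 = 6100133/21 + 180710 = 9895043/21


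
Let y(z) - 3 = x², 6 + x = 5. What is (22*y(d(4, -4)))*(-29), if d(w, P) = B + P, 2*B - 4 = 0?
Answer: -2552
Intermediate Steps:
B = 2 (B = 2 + (½)*0 = 2 + 0 = 2)
x = -1 (x = -6 + 5 = -1)
d(w, P) = 2 + P
y(z) = 4 (y(z) = 3 + (-1)² = 3 + 1 = 4)
(22*y(d(4, -4)))*(-29) = (22*4)*(-29) = 88*(-29) = -2552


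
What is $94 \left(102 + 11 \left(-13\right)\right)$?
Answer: $-3854$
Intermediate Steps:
$94 \left(102 + 11 \left(-13\right)\right) = 94 \left(102 - 143\right) = 94 \left(-41\right) = -3854$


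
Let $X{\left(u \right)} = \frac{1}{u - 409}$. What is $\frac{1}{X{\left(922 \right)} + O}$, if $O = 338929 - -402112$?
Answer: $\frac{513}{380154034} \approx 1.3495 \cdot 10^{-6}$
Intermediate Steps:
$X{\left(u \right)} = \frac{1}{-409 + u}$
$O = 741041$ ($O = 338929 + 402112 = 741041$)
$\frac{1}{X{\left(922 \right)} + O} = \frac{1}{\frac{1}{-409 + 922} + 741041} = \frac{1}{\frac{1}{513} + 741041} = \frac{1}{\frac{380154034}{513}} = \frac{513}{380154034}$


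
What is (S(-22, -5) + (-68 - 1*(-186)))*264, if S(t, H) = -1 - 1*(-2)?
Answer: 31416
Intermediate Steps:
S(t, H) = 1 (S(t, H) = -1 + 2 = 1)
(S(-22, -5) + (-68 - 1*(-186)))*264 = (1 + (-68 - 1*(-186)))*264 = (1 + (-68 + 186))*264 = (1 + 118)*264 = 119*264 = 31416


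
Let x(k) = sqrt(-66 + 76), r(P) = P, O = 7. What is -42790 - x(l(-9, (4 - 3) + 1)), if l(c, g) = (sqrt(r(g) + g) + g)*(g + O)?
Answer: -42790 - sqrt(10) ≈ -42793.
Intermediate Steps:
l(c, g) = (7 + g)*(g + sqrt(2)*sqrt(g)) (l(c, g) = (sqrt(g + g) + g)*(g + 7) = (sqrt(2*g) + g)*(7 + g) = (sqrt(2)*sqrt(g) + g)*(7 + g) = (g + sqrt(2)*sqrt(g))*(7 + g) = (7 + g)*(g + sqrt(2)*sqrt(g)))
x(k) = sqrt(10)
-42790 - x(l(-9, (4 - 3) + 1)) = -42790 - sqrt(10)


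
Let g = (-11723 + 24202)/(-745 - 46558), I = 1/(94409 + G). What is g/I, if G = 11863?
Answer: -1326168288/47303 ≈ -28036.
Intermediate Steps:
I = 1/106272 (I = 1/(94409 + 11863) = 1/106272 ≈ 9.4098e-6)
g = -12479/47303 (g = 12479/(-47303) = 12479*(-1/47303) = -12479/47303 ≈ -0.26381)
g/I = -12479/(47303*1/106272) = -12479/47303*106272 = -1326168288/47303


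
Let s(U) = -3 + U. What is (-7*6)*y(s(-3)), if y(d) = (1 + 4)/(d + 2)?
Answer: 105/2 ≈ 52.500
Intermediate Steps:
y(d) = 5/(2 + d)
(-7*6)*y(s(-3)) = (-7*6)*(5/(2 + (-3 - 3))) = -210/(2 - 6) = -210/(-4) = -210*(-1)/4 = -42*(-5/4) = 105/2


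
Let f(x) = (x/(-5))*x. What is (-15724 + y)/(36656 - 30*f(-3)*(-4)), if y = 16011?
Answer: 287/36440 ≈ 0.0078760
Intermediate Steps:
f(x) = -x²/5 (f(x) = (x*(-⅕))*x = (-x/5)*x = -x²/5)
(-15724 + y)/(36656 - 30*f(-3)*(-4)) = (-15724 + 16011)/(36656 - (-6)*(-3)²*(-4)) = 287/(36656 - (-6)*9*(-4)) = 287/(36656 - 30*(-9/5)*(-4)) = 287/(36656 + 54*(-4)) = 287/(36656 - 216) = 287/36440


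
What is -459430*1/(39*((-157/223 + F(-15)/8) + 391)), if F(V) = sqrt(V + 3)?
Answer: -47557811914880/1575657120999 + 91387977880*I*sqrt(3)/4726971362997 ≈ -30.183 + 0.033486*I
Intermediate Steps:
F(V) = sqrt(3 + V)
-459430*1/(39*((-157/223 + F(-15)/8) + 391)) = -459430*1/(39*((-157/223 + sqrt(3 - 15)/8) + 391)) = -459430*1/(39*((-157*1/223 + sqrt(-12)*(1/8)) + 391)) = -459430*1/(39*((-157/223 + (2*I*sqrt(3))*(1/8)) + 391)) = -459430*1/(39*((-157/223 + I*sqrt(3)/4) + 391)) = -459430*1/(39*(87036/223 + I*sqrt(3)/4)) = -459430/(3394404/223 + 39*I*sqrt(3)/4)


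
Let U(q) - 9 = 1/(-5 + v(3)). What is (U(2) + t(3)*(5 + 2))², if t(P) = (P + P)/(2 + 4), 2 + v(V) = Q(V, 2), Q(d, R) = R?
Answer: 6241/25 ≈ 249.64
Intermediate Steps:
v(V) = 0 (v(V) = -2 + 2 = 0)
t(P) = P/3 (t(P) = (2*P)/6 = (2*P)*(⅙) = P/3)
U(q) = 44/5 (U(q) = 9 + 1/(-5 + 0) = 9 + 1/(-5) = 9 - ⅕ = 44/5)
(U(2) + t(3)*(5 + 2))² = (44/5 + ((⅓)*3)*(5 + 2))² = (44/5 + 1*7)² = (44/5 + 7)² = (79/5)² = 6241/25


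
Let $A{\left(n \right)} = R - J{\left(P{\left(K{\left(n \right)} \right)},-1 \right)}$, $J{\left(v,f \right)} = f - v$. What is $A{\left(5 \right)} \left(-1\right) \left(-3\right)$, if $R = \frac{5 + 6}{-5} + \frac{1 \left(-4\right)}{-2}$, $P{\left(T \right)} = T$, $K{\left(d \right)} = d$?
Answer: $\frac{87}{5} \approx 17.4$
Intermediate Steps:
$R = - \frac{1}{5}$ ($R = 11 \left(- \frac{1}{5}\right) - -2 = - \frac{11}{5} + 2 = - \frac{1}{5} \approx -0.2$)
$A{\left(n \right)} = \frac{4}{5} + n$ ($A{\left(n \right)} = - \frac{1}{5} - \left(-1 - n\right) = - \frac{1}{5} + \left(1 + n\right) = \frac{4}{5} + n$)
$A{\left(5 \right)} \left(-1\right) \left(-3\right) = \left(\frac{4}{5} + 5\right) \left(-1\right) \left(-3\right) = \frac{29}{5} \left(-1\right) \left(-3\right) = \left(- \frac{29}{5}\right) \left(-3\right) = \frac{87}{5}$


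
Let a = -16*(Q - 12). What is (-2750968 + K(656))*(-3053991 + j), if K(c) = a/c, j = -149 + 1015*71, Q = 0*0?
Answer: 336347273057700/41 ≈ 8.2036e+12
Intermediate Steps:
Q = 0
j = 71916 (j = -149 + 72065 = 71916)
a = 192 (a = -16*(0 - 12) = -16*(-12) = 192)
K(c) = 192/c
(-2750968 + K(656))*(-3053991 + j) = (-2750968 + 192/656)*(-3053991 + 71916) = (-2750968 + 192*(1/656))*(-2982075) = (-2750968 + 12/41)*(-2982075) = -112789676/41*(-2982075) = 336347273057700/41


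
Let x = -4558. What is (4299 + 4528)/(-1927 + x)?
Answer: -8827/6485 ≈ -1.3611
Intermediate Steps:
(4299 + 4528)/(-1927 + x) = (4299 + 4528)/(-1927 - 4558) = 8827/(-6485) = 8827*(-1/6485) = -8827/6485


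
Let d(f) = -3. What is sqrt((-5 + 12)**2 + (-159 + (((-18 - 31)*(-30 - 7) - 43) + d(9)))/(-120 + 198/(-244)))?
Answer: sqrt(2980865)/289 ≈ 5.9741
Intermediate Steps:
sqrt((-5 + 12)**2 + (-159 + (((-18 - 31)*(-30 - 7) - 43) + d(9)))/(-120 + 198/(-244))) = sqrt((-5 + 12)**2 + (-159 + (((-18 - 31)*(-30 - 7) - 43) - 3))/(-120 + 198/(-244))) = sqrt(7**2 + (-159 + ((-49*(-37) - 43) - 3))/(-120 + 198*(-1/244))) = sqrt(49 + (-159 + ((1813 - 43) - 3))/(-120 - 99/122)) = sqrt(49 + (-159 + (1770 - 3))/(-14739/122)) = sqrt(49 + (-159 + 1767)*(-122/14739)) = sqrt(49 + 1608*(-122/14739)) = sqrt(49 - 65392/4913) = sqrt(175345/4913) = sqrt(2980865)/289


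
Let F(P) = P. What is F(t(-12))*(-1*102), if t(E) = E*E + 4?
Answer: -15096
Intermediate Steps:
t(E) = 4 + E**2 (t(E) = E**2 + 4 = 4 + E**2)
F(t(-12))*(-1*102) = (4 + (-12)**2)*(-1*102) = (4 + 144)*(-102) = 148*(-102) = -15096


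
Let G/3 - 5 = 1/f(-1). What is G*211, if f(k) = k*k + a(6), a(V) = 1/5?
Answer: 7385/2 ≈ 3692.5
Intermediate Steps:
a(V) = 1/5
f(k) = 1/5 + k**2 (f(k) = k*k + 1/5 = k**2 + 1/5 = 1/5 + k**2)
G = 35/2 (G = 15 + 3/(1/5 + (-1)**2) = 15 + 3/(1/5 + 1) = 15 + 3/(6/5) = 15 + 3*(5/6) = 15 + 5/2 = 35/2 ≈ 17.500)
G*211 = (35/2)*211 = 7385/2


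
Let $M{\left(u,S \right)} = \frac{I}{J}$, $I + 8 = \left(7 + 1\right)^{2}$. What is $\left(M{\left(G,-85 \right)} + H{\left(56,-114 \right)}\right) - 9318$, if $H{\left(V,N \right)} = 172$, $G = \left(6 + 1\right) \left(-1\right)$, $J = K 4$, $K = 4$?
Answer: $- \frac{18285}{2} \approx -9142.5$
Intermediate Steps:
$J = 16$ ($J = 4 \cdot 4 = 16$)
$G = -7$ ($G = 7 \left(-1\right) = -7$)
$I = 56$ ($I = -8 + \left(7 + 1\right)^{2} = -8 + 8^{2} = -8 + 64 = 56$)
$M{\left(u,S \right)} = \frac{7}{2}$ ($M{\left(u,S \right)} = \frac{56}{16} = 56 \cdot \frac{1}{16} = \frac{7}{2}$)
$\left(M{\left(G,-85 \right)} + H{\left(56,-114 \right)}\right) - 9318 = \left(\frac{7}{2} + 172\right) - 9318 = \frac{351}{2} - 9318 = - \frac{18285}{2}$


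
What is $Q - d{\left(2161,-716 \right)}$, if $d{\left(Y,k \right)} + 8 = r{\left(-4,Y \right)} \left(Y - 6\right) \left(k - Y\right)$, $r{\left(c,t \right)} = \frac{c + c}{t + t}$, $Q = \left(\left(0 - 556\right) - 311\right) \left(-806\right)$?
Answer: $\frac{1485328670}{2161} \approx 6.8733 \cdot 10^{5}$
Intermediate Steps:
$Q = 698802$ ($Q = \left(\left(0 - 556\right) - 311\right) \left(-806\right) = \left(-556 - 311\right) \left(-806\right) = \left(-867\right) \left(-806\right) = 698802$)
$r{\left(c,t \right)} = \frac{c}{t}$ ($r{\left(c,t \right)} = \frac{2 c}{2 t} = 2 c \frac{1}{2 t} = \frac{c}{t}$)
$d{\left(Y,k \right)} = -8 - \frac{4 \left(-6 + Y\right) \left(k - Y\right)}{Y}$ ($d{\left(Y,k \right)} = -8 + - \frac{4}{Y} \left(Y - 6\right) \left(k - Y\right) = -8 + - \frac{4}{Y} \left(-6 + Y\right) \left(k - Y\right) = -8 + - \frac{4 \left(-6 + Y\right)}{Y} \left(k - Y\right) = -8 - \frac{4 \left(-6 + Y\right) \left(k - Y\right)}{Y}$)
$Q - d{\left(2161,-716 \right)} = 698802 - \frac{4 \left(6 \left(-716\right) + 2161 \left(-8 + 2161 - -716\right)\right)}{2161} = 698802 - 4 \cdot \frac{1}{2161} \left(-4296 + 2161 \left(-8 + 2161 + 716\right)\right) = 698802 - 4 \cdot \frac{1}{2161} \left(-4296 + 2161 \cdot 2869\right) = 698802 - 4 \cdot \frac{1}{2161} \left(-4296 + 6199909\right) = 698802 - 4 \cdot \frac{1}{2161} \cdot 6195613 = 698802 - \frac{24782452}{2161} = \frac{1485328670}{2161}$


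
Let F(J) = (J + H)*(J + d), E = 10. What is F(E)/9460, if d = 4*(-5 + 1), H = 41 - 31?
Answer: -6/473 ≈ -0.012685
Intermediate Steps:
H = 10
d = -16 (d = 4*(-4) = -16)
F(J) = (-16 + J)*(10 + J) (F(J) = (J + 10)*(J - 16) = (10 + J)*(-16 + J) = (-16 + J)*(10 + J))
F(E)/9460 = (-160 + 10² - 6*10)/9460 = (-160 + 100 - 60)*(1/9460) = -120*1/9460 = -6/473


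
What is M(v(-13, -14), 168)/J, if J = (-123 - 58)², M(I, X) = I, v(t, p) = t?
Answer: -13/32761 ≈ -0.00039681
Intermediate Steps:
J = 32761 (J = (-181)² = 32761)
M(v(-13, -14), 168)/J = -13/32761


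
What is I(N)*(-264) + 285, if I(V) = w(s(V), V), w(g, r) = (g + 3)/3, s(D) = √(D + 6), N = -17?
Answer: 21 - 88*I*√11 ≈ 21.0 - 291.86*I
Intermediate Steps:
s(D) = √(6 + D)
w(g, r) = 1 + g/3 (w(g, r) = (3 + g)*(⅓) = 1 + g/3)
I(V) = 1 + √(6 + V)/3
I(N)*(-264) + 285 = (1 + √(6 - 17)/3)*(-264) + 285 = (1 + √(-11)/3)*(-264) + 285 = (1 + (I*√11)/3)*(-264) + 285 = (1 + I*√11/3)*(-264) + 285 = (-264 - 88*I*√11) + 285 = 21 - 88*I*√11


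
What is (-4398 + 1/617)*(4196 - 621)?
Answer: -9700994875/617 ≈ -1.5723e+7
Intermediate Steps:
(-4398 + 1/617)*(4196 - 621) = (-4398 + 1/617)*3575 = -2713565/617*3575 = -9700994875/617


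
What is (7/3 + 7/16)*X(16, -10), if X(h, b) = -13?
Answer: -1729/48 ≈ -36.021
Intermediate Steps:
(7/3 + 7/16)*X(16, -10) = (7/3 + 7/16)*(-13) = (133/48)*(-13) = -1729/48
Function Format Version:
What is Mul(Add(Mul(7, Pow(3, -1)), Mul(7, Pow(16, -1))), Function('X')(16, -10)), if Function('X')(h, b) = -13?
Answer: Rational(-1729, 48) ≈ -36.021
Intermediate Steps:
Mul(Add(Mul(7, Pow(3, -1)), Mul(7, Pow(16, -1))), Function('X')(16, -10)) = Mul(Add(Mul(7, Pow(3, -1)), Mul(7, Pow(16, -1))), -13) = Mul(Add(Mul(7, Rational(1, 3)), Mul(7, Rational(1, 16))), -13) = Mul(Add(Rational(7, 3), Rational(7, 16)), -13) = Mul(Rational(133, 48), -13) = Rational(-1729, 48)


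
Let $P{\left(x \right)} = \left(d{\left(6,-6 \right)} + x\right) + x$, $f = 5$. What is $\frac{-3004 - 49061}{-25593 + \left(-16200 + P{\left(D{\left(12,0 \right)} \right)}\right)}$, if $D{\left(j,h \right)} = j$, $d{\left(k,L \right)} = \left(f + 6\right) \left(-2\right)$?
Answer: $\frac{52065}{41791} \approx 1.2458$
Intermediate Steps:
$d{\left(k,L \right)} = -22$ ($d{\left(k,L \right)} = \left(5 + 6\right) \left(-2\right) = 11 \left(-2\right) = -22$)
$P{\left(x \right)} = -22 + 2 x$ ($P{\left(x \right)} = \left(-22 + x\right) + x = -22 + 2 x$)
$\frac{-3004 - 49061}{-25593 + \left(-16200 + P{\left(D{\left(12,0 \right)} \right)}\right)} = \frac{-3004 - 49061}{-25593 + \left(-16200 + \left(-22 + 2 \cdot 12\right)\right)} = - \frac{52065}{-25593 + \left(-16200 + \left(-22 + 24\right)\right)} = - \frac{52065}{-25593 + \left(-16200 + 2\right)} = - \frac{52065}{-25593 - 16198} = - \frac{52065}{-41791} = \left(-52065\right) \left(- \frac{1}{41791}\right) = \frac{52065}{41791}$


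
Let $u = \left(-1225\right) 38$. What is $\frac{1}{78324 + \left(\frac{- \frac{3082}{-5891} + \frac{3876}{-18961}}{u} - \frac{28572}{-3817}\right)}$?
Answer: $\frac{9923436855834425}{777317549715939762169} \approx 1.2766 \cdot 10^{-5}$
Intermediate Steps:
$u = -46550$
$\frac{1}{78324 + \left(\frac{- \frac{3082}{-5891} + \frac{3876}{-18961}}{u} - \frac{28572}{-3817}\right)} = \frac{1}{78324 + \left(\frac{- \frac{3082}{-5891} + \frac{3876}{-18961}}{-46550} - \frac{28572}{-3817}\right)} = \frac{1}{78324 + \left(\left(\left(-3082\right) \left(- \frac{1}{5891}\right) + 3876 \left(- \frac{1}{18961}\right)\right) \left(- \frac{1}{46550}\right) - - \frac{28572}{3817}\right)} = \frac{1}{78324 + \left(\left(\frac{3082}{5891} - \frac{3876}{18961}\right) \left(- \frac{1}{46550}\right) + \frac{28572}{3817}\right)} = \frac{1}{78324 + \left(\frac{35604286}{111699251} \left(- \frac{1}{46550}\right) + \frac{28572}{3817}\right)} = \frac{1}{78324 + \left(- \frac{17802143}{2599800067025} + \frac{28572}{3817}\right)} = \frac{1}{78324 + \frac{74281419564258469}{9923436855834425}} = \frac{1}{\frac{777317549715939762169}{9923436855834425}} = \frac{9923436855834425}{777317549715939762169}$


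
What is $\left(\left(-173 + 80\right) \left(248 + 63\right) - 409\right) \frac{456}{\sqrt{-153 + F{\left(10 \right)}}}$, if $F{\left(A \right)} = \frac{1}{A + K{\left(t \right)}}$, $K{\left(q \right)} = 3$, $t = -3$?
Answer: $\frac{6687696 i \sqrt{6461}}{497} \approx 1.0816 \cdot 10^{6} i$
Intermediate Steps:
$F{\left(A \right)} = \frac{1}{3 + A}$ ($F{\left(A \right)} = \frac{1}{A + 3} = \frac{1}{3 + A}$)
$\left(\left(-173 + 80\right) \left(248 + 63\right) - 409\right) \frac{456}{\sqrt{-153 + F{\left(10 \right)}}} = \left(\left(-173 + 80\right) \left(248 + 63\right) - 409\right) \frac{456}{\sqrt{-153 + \frac{1}{3 + 10}}} = \left(\left(-93\right) 311 - 409\right) \frac{456}{\sqrt{-153 + \frac{1}{13}}} = \left(-28923 - 409\right) \frac{456}{\sqrt{-153 + \frac{1}{13}}} = - 29332 \frac{456}{\sqrt{- \frac{1988}{13}}} = - 29332 \frac{456}{\frac{2}{13} i \sqrt{6461}} = - 29332 \cdot 456 \left(- \frac{i \sqrt{6461}}{994}\right) = - 29332 \left(- \frac{228 i \sqrt{6461}}{497}\right) = \frac{6687696 i \sqrt{6461}}{497}$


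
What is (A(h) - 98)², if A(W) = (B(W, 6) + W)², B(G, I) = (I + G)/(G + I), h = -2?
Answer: 9409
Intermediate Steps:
B(G, I) = 1 (B(G, I) = (G + I)/(G + I) = 1)
A(W) = (1 + W)²
(A(h) - 98)² = ((1 - 2)² - 98)² = ((-1)² - 98)² = (1 - 98)² = (-97)² = 9409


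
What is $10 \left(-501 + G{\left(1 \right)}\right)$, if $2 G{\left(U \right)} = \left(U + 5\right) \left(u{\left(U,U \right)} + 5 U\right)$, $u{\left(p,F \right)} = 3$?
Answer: $-4770$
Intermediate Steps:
$G{\left(U \right)} = \frac{\left(3 + 5 U\right) \left(5 + U\right)}{2}$ ($G{\left(U \right)} = \frac{\left(U + 5\right) \left(3 + 5 U\right)}{2} = \frac{\left(5 + U\right) \left(3 + 5 U\right)}{2} = \frac{\left(3 + 5 U\right) \left(5 + U\right)}{2}$)
$10 \left(-501 + G{\left(1 \right)}\right) = 10 \left(-501 + \left(\frac{15}{2} + 14 \cdot 1 + \frac{5 \cdot 1^{2}}{2}\right)\right) = 10 \left(-501 + \left(\frac{15}{2} + 14 + \frac{5}{2} \cdot 1\right)\right) = 10 \left(-501 + \left(\frac{15}{2} + 14 + \frac{5}{2}\right)\right) = 10 \left(-501 + 24\right) = 10 \left(-477\right) = -4770$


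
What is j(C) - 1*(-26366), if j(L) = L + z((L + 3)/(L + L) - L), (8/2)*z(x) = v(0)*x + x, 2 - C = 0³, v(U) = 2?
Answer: 421879/16 ≈ 26367.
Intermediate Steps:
C = 2 (C = 2 - 1*0³ = 2 - 1*0 = 2 + 0 = 2)
z(x) = 3*x/4 (z(x) = (2*x + x)/4 = (3*x)/4 = 3*x/4)
j(L) = L/4 + 3*(3 + L)/(8*L) (j(L) = L + 3*((L + 3)/(L + L) - L)/4 = L + 3*((3 + L)/((2*L)) - L)/4 = L + 3*((3 + L)*(1/(2*L)) - L)/4 = L + 3*((3 + L)/(2*L) - L)/4 = L + 3*(-L + (3 + L)/(2*L))/4 = L + (-3*L/4 + 3*(3 + L)/(8*L)) = L/4 + 3*(3 + L)/(8*L))
j(C) - 1*(-26366) = (3/8 + (¼)*2 + (9/8)/2) - 1*(-26366) = (3/8 + ½ + (9/8)*(½)) + 26366 = (3/8 + ½ + 9/16) + 26366 = 23/16 + 26366 = 421879/16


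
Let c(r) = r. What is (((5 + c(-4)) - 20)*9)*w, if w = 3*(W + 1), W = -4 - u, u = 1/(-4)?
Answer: 5643/4 ≈ 1410.8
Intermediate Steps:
u = -¼ ≈ -0.25000
W = -15/4 (W = -4 - 1*(-¼) = -4 + ¼ = -15/4 ≈ -3.7500)
w = -33/4 (w = 3*(-15/4 + 1) = 3*(-11/4) = -33/4 ≈ -8.2500)
(((5 + c(-4)) - 20)*9)*w = (((5 - 4) - 20)*9)*(-33/4) = ((1 - 20)*9)*(-33/4) = -19*9*(-33/4) = -171*(-33/4) = 5643/4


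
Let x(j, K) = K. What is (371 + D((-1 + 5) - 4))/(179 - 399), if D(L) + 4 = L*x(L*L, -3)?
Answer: -367/220 ≈ -1.6682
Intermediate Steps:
D(L) = -4 - 3*L (D(L) = -4 + L*(-3) = -4 - 3*L)
(371 + D((-1 + 5) - 4))/(179 - 399) = (371 + (-4 - 3*((-1 + 5) - 4)))/(179 - 399) = (371 + (-4 - 3*(4 - 4)))/(-220) = (371 + (-4 - 3*0))*(-1/220) = (371 + (-4 + 0))*(-1/220) = (371 - 4)*(-1/220) = 367*(-1/220) = -367/220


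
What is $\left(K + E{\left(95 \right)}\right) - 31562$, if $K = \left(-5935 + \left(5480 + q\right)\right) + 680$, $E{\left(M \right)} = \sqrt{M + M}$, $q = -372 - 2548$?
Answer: $-34257 + \sqrt{190} \approx -34243.0$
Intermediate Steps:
$q = -2920$
$E{\left(M \right)} = \sqrt{2} \sqrt{M}$ ($E{\left(M \right)} = \sqrt{2 M} = \sqrt{2} \sqrt{M}$)
$K = -2695$ ($K = \left(-5935 + \left(5480 - 2920\right)\right) + 680 = \left(-5935 + 2560\right) + 680 = -3375 + 680 = -2695$)
$\left(K + E{\left(95 \right)}\right) - 31562 = \left(-2695 + \sqrt{2} \sqrt{95}\right) - 31562 = \left(-2695 + \sqrt{190}\right) - 31562 = -34257 + \sqrt{190}$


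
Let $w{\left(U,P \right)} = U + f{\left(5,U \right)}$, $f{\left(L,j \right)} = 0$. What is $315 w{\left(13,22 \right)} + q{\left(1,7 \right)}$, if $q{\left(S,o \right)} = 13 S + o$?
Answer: $4115$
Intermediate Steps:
$q{\left(S,o \right)} = o + 13 S$
$w{\left(U,P \right)} = U$ ($w{\left(U,P \right)} = U + 0 = U$)
$315 w{\left(13,22 \right)} + q{\left(1,7 \right)} = 315 \cdot 13 + \left(7 + 13 \cdot 1\right) = 4095 + \left(7 + 13\right) = 4095 + 20 = 4115$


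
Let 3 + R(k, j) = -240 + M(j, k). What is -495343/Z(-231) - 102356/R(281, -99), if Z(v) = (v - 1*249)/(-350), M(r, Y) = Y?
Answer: -331859639/912 ≈ -3.6388e+5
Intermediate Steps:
Z(v) = 249/350 - v/350 (Z(v) = (v - 249)*(-1/350) = (-249 + v)*(-1/350) = 249/350 - v/350)
R(k, j) = -243 + k (R(k, j) = -3 + (-240 + k) = -243 + k)
-495343/Z(-231) - 102356/R(281, -99) = -495343/(249/350 - 1/350*(-231)) - 102356/(-243 + 281) = -495343/(249/350 + 33/50) - 102356/38 = -495343/48/35 - 102356*1/38 = -495343*35/48 - 51178/19 = -17337005/48 - 51178/19 = -331859639/912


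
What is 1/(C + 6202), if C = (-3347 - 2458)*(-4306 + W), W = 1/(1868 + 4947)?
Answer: 1363/34078449955 ≈ 3.9996e-8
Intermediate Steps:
W = 1/6815 ≈ 0.00014674
C = 34069996629/1363 (C = (-3347 - 2458)*(-4306 + 1/6815) = -5805*(-29345389/6815) = 34069996629/1363 ≈ 2.4996e+7)
1/(C + 6202) = 1/(34069996629/1363 + 6202) = 1/(34078449955/1363) = 1363/34078449955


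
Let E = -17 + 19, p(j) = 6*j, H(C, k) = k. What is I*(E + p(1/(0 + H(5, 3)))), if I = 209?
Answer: 836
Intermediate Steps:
E = 2
I*(E + p(1/(0 + H(5, 3)))) = 209*(2 + 6/(0 + 3)) = 209*(2 + 6/3) = 209*(2 + 6*(1/3)) = 209*(2 + 2) = 209*4 = 836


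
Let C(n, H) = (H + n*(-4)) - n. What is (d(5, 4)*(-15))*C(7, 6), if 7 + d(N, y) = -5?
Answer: -5220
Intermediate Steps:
d(N, y) = -12 (d(N, y) = -7 - 5 = -12)
C(n, H) = H - 5*n (C(n, H) = (H - 4*n) - n = H - 5*n)
(d(5, 4)*(-15))*C(7, 6) = (-12*(-15))*(6 - 5*7) = 180*(6 - 35) = 180*(-29) = -5220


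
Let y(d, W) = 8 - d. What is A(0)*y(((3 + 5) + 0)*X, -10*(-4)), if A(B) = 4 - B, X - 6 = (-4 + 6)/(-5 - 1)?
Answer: -448/3 ≈ -149.33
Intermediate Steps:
X = 17/3 (X = 6 + (-4 + 6)/(-5 - 1) = 6 + 2/(-6) = 6 + 2*(-⅙) = 6 - ⅓ = 17/3 ≈ 5.6667)
A(0)*y(((3 + 5) + 0)*X, -10*(-4)) = (4 - 1*0)*(8 - ((3 + 5) + 0)*17/3) = (4 + 0)*(8 - (8 + 0)*17/3) = 4*(8 - 8*17/3) = 4*(8 - 1*136/3) = 4*(8 - 136/3) = 4*(-112/3) = -448/3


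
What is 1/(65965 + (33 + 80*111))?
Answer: 1/74878 ≈ 1.3355e-5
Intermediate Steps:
1/(65965 + (33 + 80*111)) = 1/(65965 + (33 + 8880)) = 1/(65965 + 8913) = 1/74878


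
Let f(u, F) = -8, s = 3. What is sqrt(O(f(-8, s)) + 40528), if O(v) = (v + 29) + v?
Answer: sqrt(40541) ≈ 201.35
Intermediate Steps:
O(v) = 29 + 2*v (O(v) = (29 + v) + v = 29 + 2*v)
sqrt(O(f(-8, s)) + 40528) = sqrt((29 + 2*(-8)) + 40528) = sqrt((29 - 16) + 40528) = sqrt(13 + 40528) = sqrt(40541)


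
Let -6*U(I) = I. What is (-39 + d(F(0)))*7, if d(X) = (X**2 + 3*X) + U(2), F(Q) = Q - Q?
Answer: -826/3 ≈ -275.33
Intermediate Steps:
F(Q) = 0
U(I) = -I/6
d(X) = -1/3 + X**2 + 3*X (d(X) = (X**2 + 3*X) - 1/6*2 = (X**2 + 3*X) - 1/3 = -1/3 + X**2 + 3*X)
(-39 + d(F(0)))*7 = (-39 + (-1/3 + 0**2 + 3*0))*7 = (-39 + (-1/3 + 0 + 0))*7 = (-39 - 1/3)*7 = -118/3*7 = -826/3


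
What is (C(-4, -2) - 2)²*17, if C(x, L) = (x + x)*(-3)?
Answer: 8228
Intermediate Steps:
C(x, L) = -6*x (C(x, L) = (2*x)*(-3) = -6*x)
(C(-4, -2) - 2)²*17 = (-6*(-4) - 2)²*17 = (24 - 2)²*17 = 22²*17 = 484*17 = 8228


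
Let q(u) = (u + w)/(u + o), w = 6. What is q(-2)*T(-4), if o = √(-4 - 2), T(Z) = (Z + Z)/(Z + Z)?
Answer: -⅘ - 2*I*√6/5 ≈ -0.8 - 0.9798*I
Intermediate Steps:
T(Z) = 1 (T(Z) = (2*Z)/((2*Z)) = (2*Z)*(1/(2*Z)) = 1)
o = I*√6 (o = √(-6) = I*√6 ≈ 2.4495*I)
q(u) = (6 + u)/(u + I*√6) (q(u) = (u + 6)/(u + I*√6) = (6 + u)/(u + I*√6))
q(-2)*T(-4) = ((6 - 2)/(-2 + I*√6))*1 = (4/(-2 + I*√6))*1 = 4/(-2 + I*√6)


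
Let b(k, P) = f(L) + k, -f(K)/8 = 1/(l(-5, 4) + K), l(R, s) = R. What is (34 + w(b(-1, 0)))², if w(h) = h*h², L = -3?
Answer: 1156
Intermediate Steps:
f(K) = -8/(-5 + K)
b(k, P) = 1 + k (b(k, P) = -8/(-5 - 3) + k = -8/(-8) + k = -8*(-⅛) + k = 1 + k)
w(h) = h³
(34 + w(b(-1, 0)))² = (34 + (1 - 1)³)² = (34 + 0³)² = (34 + 0)² = 34² = 1156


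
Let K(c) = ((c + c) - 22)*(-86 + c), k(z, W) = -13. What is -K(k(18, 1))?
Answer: -4752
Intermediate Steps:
K(c) = (-86 + c)*(-22 + 2*c) (K(c) = (2*c - 22)*(-86 + c) = (-22 + 2*c)*(-86 + c) = (-86 + c)*(-22 + 2*c))
-K(k(18, 1)) = -(1892 - 194*(-13) + 2*(-13)**2) = -(1892 + 2522 + 2*169) = -(1892 + 2522 + 338) = -1*4752 = -4752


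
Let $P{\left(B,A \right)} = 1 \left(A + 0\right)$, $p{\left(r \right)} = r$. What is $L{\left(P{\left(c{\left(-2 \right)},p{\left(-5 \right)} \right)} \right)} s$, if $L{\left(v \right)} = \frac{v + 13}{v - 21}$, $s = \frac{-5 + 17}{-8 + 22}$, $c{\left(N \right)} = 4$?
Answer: $- \frac{24}{91} \approx -0.26374$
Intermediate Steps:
$s = \frac{6}{7}$ ($s = \frac{12}{14} = 12 \cdot \frac{1}{14} = \frac{6}{7} \approx 0.85714$)
$P{\left(B,A \right)} = A$ ($P{\left(B,A \right)} = 1 A = A$)
$L{\left(v \right)} = \frac{13 + v}{-21 + v}$
$L{\left(P{\left(c{\left(-2 \right)},p{\left(-5 \right)} \right)} \right)} s = \frac{13 - 5}{-21 - 5} \cdot \frac{6}{7} = \frac{1}{-26} \cdot 8 \cdot \frac{6}{7} = \left(- \frac{1}{26}\right) 8 \cdot \frac{6}{7} = \left(- \frac{4}{13}\right) \frac{6}{7} = - \frac{24}{91}$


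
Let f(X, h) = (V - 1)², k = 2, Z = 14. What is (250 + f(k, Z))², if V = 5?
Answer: 70756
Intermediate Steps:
f(X, h) = 16 (f(X, h) = (5 - 1)² = 4² = 16)
(250 + f(k, Z))² = (250 + 16)² = 266² = 70756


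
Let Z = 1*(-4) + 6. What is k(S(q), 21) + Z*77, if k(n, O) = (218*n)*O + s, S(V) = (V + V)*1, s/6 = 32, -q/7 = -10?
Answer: 641266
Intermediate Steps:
q = 70 (q = -7*(-10) = 70)
s = 192 (s = 6*32 = 192)
S(V) = 2*V (S(V) = (2*V)*1 = 2*V)
k(n, O) = 192 + 218*O*n (k(n, O) = (218*n)*O + 192 = 218*O*n + 192 = 192 + 218*O*n)
Z = 2 (Z = -4 + 6 = 2)
k(S(q), 21) + Z*77 = (192 + 218*21*(2*70)) + 2*77 = (192 + 218*21*140) + 154 = (192 + 640920) + 154 = 641112 + 154 = 641266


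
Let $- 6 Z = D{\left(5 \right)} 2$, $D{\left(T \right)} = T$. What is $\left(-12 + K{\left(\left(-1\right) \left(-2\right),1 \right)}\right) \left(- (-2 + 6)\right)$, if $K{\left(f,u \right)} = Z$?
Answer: $\frac{164}{3} \approx 54.667$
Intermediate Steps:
$Z = - \frac{5}{3}$ ($Z = - \frac{5 \cdot 2}{6} = \left(- \frac{1}{6}\right) 10 = - \frac{5}{3} \approx -1.6667$)
$K{\left(f,u \right)} = - \frac{5}{3}$
$\left(-12 + K{\left(\left(-1\right) \left(-2\right),1 \right)}\right) \left(- (-2 + 6)\right) = \left(-12 - \frac{5}{3}\right) \left(- (-2 + 6)\right) = - \frac{41 \left(\left(-1\right) 4\right)}{3} = \left(- \frac{41}{3}\right) \left(-4\right) = \frac{164}{3}$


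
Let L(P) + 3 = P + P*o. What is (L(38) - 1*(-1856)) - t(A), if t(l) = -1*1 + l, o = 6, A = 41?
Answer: 2079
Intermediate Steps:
t(l) = -1 + l
L(P) = -3 + 7*P (L(P) = -3 + (P + P*6) = -3 + (P + 6*P) = -3 + 7*P)
(L(38) - 1*(-1856)) - t(A) = ((-3 + 7*38) - 1*(-1856)) - (-1 + 41) = ((-3 + 266) + 1856) - 1*40 = (263 + 1856) - 40 = 2119 - 40 = 2079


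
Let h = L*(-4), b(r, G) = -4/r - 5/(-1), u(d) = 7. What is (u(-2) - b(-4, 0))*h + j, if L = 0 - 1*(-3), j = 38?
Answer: 26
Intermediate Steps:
b(r, G) = 5 - 4/r (b(r, G) = -4/r - 5*(-1) = -4/r + 5 = 5 - 4/r)
L = 3 (L = 0 + 3 = 3)
h = -12 (h = 3*(-4) = -12)
(u(-2) - b(-4, 0))*h + j = (7 - (5 - 4/(-4)))*(-12) + 38 = (7 - (5 - 4*(-¼)))*(-12) + 38 = (7 - (5 + 1))*(-12) + 38 = (7 - 1*6)*(-12) + 38 = (7 - 6)*(-12) + 38 = 1*(-12) + 38 = -12 + 38 = 26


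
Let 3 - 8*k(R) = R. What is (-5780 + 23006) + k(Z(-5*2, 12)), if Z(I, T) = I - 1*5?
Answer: 68913/4 ≈ 17228.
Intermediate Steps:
Z(I, T) = -5 + I (Z(I, T) = I - 5 = -5 + I)
k(R) = 3/8 - R/8
(-5780 + 23006) + k(Z(-5*2, 12)) = (-5780 + 23006) + (3/8 - (-5 - 5*2)/8) = 17226 + (3/8 - (-5 - 10)/8) = 17226 + (3/8 - 1/8*(-15)) = 17226 + (3/8 + 15/8) = 17226 + 9/4 = 68913/4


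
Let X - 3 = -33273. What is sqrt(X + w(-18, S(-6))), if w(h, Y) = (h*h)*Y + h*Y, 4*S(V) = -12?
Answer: 2*I*sqrt(8547) ≈ 184.9*I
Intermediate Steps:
S(V) = -3 (S(V) = (1/4)*(-12) = -3)
X = -33270 (X = 3 - 33273 = -33270)
w(h, Y) = Y*h + Y*h**2 (w(h, Y) = h**2*Y + Y*h = Y*h**2 + Y*h = Y*h + Y*h**2)
sqrt(X + w(-18, S(-6))) = sqrt(-33270 - 3*(-18)*(1 - 18)) = sqrt(-33270 - 3*(-18)*(-17)) = sqrt(-33270 - 918) = sqrt(-34188) = 2*I*sqrt(8547)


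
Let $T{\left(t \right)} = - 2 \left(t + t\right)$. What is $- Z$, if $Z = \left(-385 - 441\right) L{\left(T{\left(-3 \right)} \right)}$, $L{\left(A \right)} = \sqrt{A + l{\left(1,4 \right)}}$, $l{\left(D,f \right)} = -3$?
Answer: $2478$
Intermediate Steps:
$T{\left(t \right)} = - 4 t$ ($T{\left(t \right)} = - 2 \cdot 2 t = - 4 t$)
$L{\left(A \right)} = \sqrt{-3 + A}$ ($L{\left(A \right)} = \sqrt{A - 3} = \sqrt{-3 + A}$)
$Z = -2478$ ($Z = \left(-385 - 441\right) \sqrt{-3 - -12} = - 826 \sqrt{-3 + 12} = - 826 \sqrt{9} = \left(-826\right) 3 = -2478$)
$- Z = \left(-1\right) \left(-2478\right) = 2478$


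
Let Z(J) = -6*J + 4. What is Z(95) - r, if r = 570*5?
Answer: -3416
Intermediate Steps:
r = 2850
Z(J) = 4 - 6*J
Z(95) - r = (4 - 6*95) - 1*2850 = (4 - 570) - 2850 = -566 - 2850 = -3416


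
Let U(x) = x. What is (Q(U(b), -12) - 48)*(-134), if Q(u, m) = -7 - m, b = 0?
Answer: 5762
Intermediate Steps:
(Q(U(b), -12) - 48)*(-134) = ((-7 - 1*(-12)) - 48)*(-134) = ((-7 + 12) - 48)*(-134) = (5 - 48)*(-134) = -43*(-134) = 5762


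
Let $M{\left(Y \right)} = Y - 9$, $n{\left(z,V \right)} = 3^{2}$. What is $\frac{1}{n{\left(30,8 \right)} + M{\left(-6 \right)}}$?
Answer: $- \frac{1}{6} \approx -0.16667$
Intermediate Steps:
$n{\left(z,V \right)} = 9$
$M{\left(Y \right)} = -9 + Y$
$\frac{1}{n{\left(30,8 \right)} + M{\left(-6 \right)}} = \frac{1}{9 - 15} = \frac{1}{-6} = - \frac{1}{6}$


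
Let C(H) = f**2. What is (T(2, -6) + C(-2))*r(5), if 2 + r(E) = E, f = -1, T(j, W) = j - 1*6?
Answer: -9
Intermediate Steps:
T(j, W) = -6 + j (T(j, W) = j - 6 = -6 + j)
r(E) = -2 + E
C(H) = 1 (C(H) = (-1)**2 = 1)
(T(2, -6) + C(-2))*r(5) = ((-6 + 2) + 1)*(-2 + 5) = (-4 + 1)*3 = -3*3 = -9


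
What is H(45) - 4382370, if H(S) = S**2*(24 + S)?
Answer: -4242645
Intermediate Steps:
H(45) - 4382370 = 45**2*(24 + 45) - 4382370 = 2025*69 - 4382370 = 139725 - 4382370 = -4242645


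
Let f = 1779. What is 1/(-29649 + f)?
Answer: -1/27870 ≈ -3.5881e-5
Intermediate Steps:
1/(-29649 + f) = 1/(-29649 + 1779) = 1/(-27870) = -1/27870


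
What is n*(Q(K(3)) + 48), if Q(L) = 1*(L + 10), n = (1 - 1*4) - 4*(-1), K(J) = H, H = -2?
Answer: 56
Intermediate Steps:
K(J) = -2
n = 1 (n = (1 - 4) + 4 = -3 + 4 = 1)
Q(L) = 10 + L (Q(L) = 1*(10 + L) = 10 + L)
n*(Q(K(3)) + 48) = 1*((10 - 2) + 48) = 1*(8 + 48) = 1*56 = 56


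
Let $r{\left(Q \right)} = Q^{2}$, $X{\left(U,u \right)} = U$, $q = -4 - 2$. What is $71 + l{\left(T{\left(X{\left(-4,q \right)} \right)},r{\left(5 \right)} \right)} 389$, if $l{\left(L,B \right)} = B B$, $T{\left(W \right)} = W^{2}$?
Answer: $243196$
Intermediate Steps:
$q = -6$
$l{\left(L,B \right)} = B^{2}$
$71 + l{\left(T{\left(X{\left(-4,q \right)} \right)},r{\left(5 \right)} \right)} 389 = 71 + \left(5^{2}\right)^{2} \cdot 389 = 71 + 25^{2} \cdot 389 = 71 + 625 \cdot 389 = 71 + 243125 = 243196$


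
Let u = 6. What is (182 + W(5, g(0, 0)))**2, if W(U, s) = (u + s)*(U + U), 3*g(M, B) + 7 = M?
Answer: 430336/9 ≈ 47815.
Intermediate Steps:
g(M, B) = -7/3 + M/3
W(U, s) = 2*U*(6 + s) (W(U, s) = (6 + s)*(U + U) = (6 + s)*(2*U) = 2*U*(6 + s))
(182 + W(5, g(0, 0)))**2 = (182 + 2*5*(6 + (-7/3 + (1/3)*0)))**2 = (182 + 2*5*(6 + (-7/3 + 0)))**2 = (182 + 2*5*(6 - 7/3))**2 = (182 + 2*5*(11/3))**2 = (182 + 110/3)**2 = (656/3)**2 = 430336/9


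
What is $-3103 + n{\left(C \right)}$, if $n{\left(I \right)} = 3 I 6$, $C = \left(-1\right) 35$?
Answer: $-3733$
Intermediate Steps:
$C = -35$
$n{\left(I \right)} = 18 I$
$-3103 + n{\left(C \right)} = -3103 + 18 \left(-35\right) = -3103 - 630 = -3733$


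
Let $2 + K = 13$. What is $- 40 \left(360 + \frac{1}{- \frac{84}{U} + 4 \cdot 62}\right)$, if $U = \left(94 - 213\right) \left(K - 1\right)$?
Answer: $- \frac{151820900}{10543} \approx -14400.0$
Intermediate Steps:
$K = 11$ ($K = -2 + 13 = 11$)
$U = -1190$ ($U = \left(94 - 213\right) \left(11 - 1\right) = \left(-119\right) 10 = -1190$)
$- 40 \left(360 + \frac{1}{- \frac{84}{U} + 4 \cdot 62}\right) = - 40 \left(360 + \frac{1}{- \frac{84}{-1190} + 4 \cdot 62}\right) = - 40 \left(360 + \frac{1}{\left(-84\right) \left(- \frac{1}{1190}\right) + 248}\right) = - 40 \left(360 + \frac{1}{\frac{6}{85} + 248}\right) = - 40 \left(360 + \frac{1}{\frac{21086}{85}}\right) = - 40 \left(360 + \frac{85}{21086}\right) = \left(-40\right) \frac{7591045}{21086} = - \frac{151820900}{10543}$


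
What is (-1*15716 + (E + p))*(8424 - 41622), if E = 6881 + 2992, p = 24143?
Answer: -607523400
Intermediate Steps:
E = 9873
(-1*15716 + (E + p))*(8424 - 41622) = (-1*15716 + (9873 + 24143))*(8424 - 41622) = (-15716 + 34016)*(-33198) = 18300*(-33198) = -607523400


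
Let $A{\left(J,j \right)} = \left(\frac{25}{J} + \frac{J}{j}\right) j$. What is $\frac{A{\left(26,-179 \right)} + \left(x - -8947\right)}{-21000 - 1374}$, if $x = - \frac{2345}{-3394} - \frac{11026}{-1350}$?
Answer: $- \frac{131187423943}{333175149450} \approx -0.39375$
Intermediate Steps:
$x = \frac{20293997}{2290950}$ ($x = \left(-2345\right) \left(- \frac{1}{3394}\right) - - \frac{5513}{675} = \frac{2345}{3394} + \frac{5513}{675} = \frac{20293997}{2290950} \approx 8.8583$)
$A{\left(J,j \right)} = j \left(\frac{25}{J} + \frac{J}{j}\right)$
$\frac{A{\left(26,-179 \right)} + \left(x - -8947\right)}{-21000 - 1374} = \frac{\left(26 + 25 \left(-179\right) \frac{1}{26}\right) + \left(\frac{20293997}{2290950} - -8947\right)}{-21000 - 1374} = \frac{\left(26 + 25 \left(-179\right) \frac{1}{26}\right) + \left(\frac{20293997}{2290950} + 8947\right)}{-22374} = \left(\left(26 - \frac{4475}{26}\right) + \frac{20517423647}{2290950}\right) \left(- \frac{1}{22374}\right) = \left(- \frac{3799}{26} + \frac{20517423647}{2290950}\right) \left(- \frac{1}{22374}\right) = \frac{131187423943}{14891175} \left(- \frac{1}{22374}\right) = - \frac{131187423943}{333175149450}$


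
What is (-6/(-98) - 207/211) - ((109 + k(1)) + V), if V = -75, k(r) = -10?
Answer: -257646/10339 ≈ -24.920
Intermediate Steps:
(-6/(-98) - 207/211) - ((109 + k(1)) + V) = (-6/(-98) - 207/211) - ((109 - 10) - 75) = (-6*(-1/98) - 207*1/211) - (99 - 75) = (3/49 - 207/211) - 1*24 = -9510/10339 - 24 = -257646/10339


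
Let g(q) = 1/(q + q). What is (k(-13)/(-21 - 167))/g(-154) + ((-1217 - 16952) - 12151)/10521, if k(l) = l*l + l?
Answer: 124953212/494487 ≈ 252.69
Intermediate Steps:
k(l) = l + l**2 (k(l) = l**2 + l = l + l**2)
g(q) = 1/(2*q)
(k(-13)/(-21 - 167))/g(-154) + ((-1217 - 16952) - 12151)/10521 = ((-13*(1 - 13))/(-21 - 167))/(((1/2)/(-154))) + ((-1217 - 16952) - 12151)/10521 = (-13*(-12)/(-188))/(((1/2)*(-1/154))) + (-18169 - 12151)*(1/10521) = (156*(-1/188))/(-1/308) - 30320*1/10521 = -39/47*(-308) - 30320/10521 = 12012/47 - 30320/10521 = 124953212/494487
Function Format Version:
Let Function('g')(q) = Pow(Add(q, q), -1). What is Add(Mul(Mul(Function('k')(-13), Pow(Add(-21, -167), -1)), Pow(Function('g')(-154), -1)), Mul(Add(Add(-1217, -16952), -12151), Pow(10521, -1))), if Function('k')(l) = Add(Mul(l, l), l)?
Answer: Rational(124953212, 494487) ≈ 252.69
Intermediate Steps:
Function('k')(l) = Add(l, Pow(l, 2)) (Function('k')(l) = Add(Pow(l, 2), l) = Add(l, Pow(l, 2)))
Function('g')(q) = Mul(Rational(1, 2), Pow(q, -1)) (Function('g')(q) = Pow(Mul(2, q), -1) = Mul(Rational(1, 2), Pow(q, -1)))
Add(Mul(Mul(Function('k')(-13), Pow(Add(-21, -167), -1)), Pow(Function('g')(-154), -1)), Mul(Add(Add(-1217, -16952), -12151), Pow(10521, -1))) = Add(Mul(Mul(Mul(-13, Add(1, -13)), Pow(Add(-21, -167), -1)), Pow(Mul(Rational(1, 2), Pow(-154, -1)), -1)), Mul(Add(Add(-1217, -16952), -12151), Pow(10521, -1))) = Add(Mul(Mul(Mul(-13, -12), Pow(-188, -1)), Pow(Mul(Rational(1, 2), Rational(-1, 154)), -1)), Mul(Add(-18169, -12151), Rational(1, 10521))) = Add(Mul(Mul(156, Rational(-1, 188)), Pow(Rational(-1, 308), -1)), Mul(-30320, Rational(1, 10521))) = Add(Mul(Rational(-39, 47), -308), Rational(-30320, 10521)) = Add(Rational(12012, 47), Rational(-30320, 10521)) = Rational(124953212, 494487)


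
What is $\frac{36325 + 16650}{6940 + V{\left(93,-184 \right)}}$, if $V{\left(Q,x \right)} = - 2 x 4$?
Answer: $\frac{52975}{8412} \approx 6.2976$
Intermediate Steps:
$V{\left(Q,x \right)} = - 8 x$
$\frac{36325 + 16650}{6940 + V{\left(93,-184 \right)}} = \frac{36325 + 16650}{6940 - -1472} = \frac{52975}{6940 + 1472} = \frac{52975}{8412}$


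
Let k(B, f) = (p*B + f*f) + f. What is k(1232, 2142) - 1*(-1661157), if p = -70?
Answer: 6165223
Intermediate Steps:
k(B, f) = f + f² - 70*B (k(B, f) = (-70*B + f*f) + f = (-70*B + f²) + f = (f² - 70*B) + f = f + f² - 70*B)
k(1232, 2142) - 1*(-1661157) = (2142 + 2142² - 70*1232) - 1*(-1661157) = (2142 + 4588164 - 86240) + 1661157 = 4504066 + 1661157 = 6165223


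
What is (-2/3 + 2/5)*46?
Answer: -184/15 ≈ -12.267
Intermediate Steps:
(-2/3 + 2/5)*46 = (-2*⅓ + 2*(⅕))*46 = (-⅔ + ⅖)*46 = -4/15*46 = -184/15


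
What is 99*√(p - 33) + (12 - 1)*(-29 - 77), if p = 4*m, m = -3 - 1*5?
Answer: -1166 + 99*I*√65 ≈ -1166.0 + 798.16*I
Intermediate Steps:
m = -8 (m = -3 - 5 = -8)
p = -32 (p = 4*(-8) = -32)
99*√(p - 33) + (12 - 1)*(-29 - 77) = 99*√(-32 - 33) + (12 - 1)*(-29 - 77) = 99*√(-65) + 11*(-106) = 99*(I*√65) - 1166 = 99*I*√65 - 1166 = -1166 + 99*I*√65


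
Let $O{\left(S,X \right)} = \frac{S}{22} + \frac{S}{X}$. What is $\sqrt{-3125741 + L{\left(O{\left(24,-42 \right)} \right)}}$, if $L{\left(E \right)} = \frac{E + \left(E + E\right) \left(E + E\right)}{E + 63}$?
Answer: $\frac{i \sqrt{443332695961735349}}{376607} \approx 1768.0 i$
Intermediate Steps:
$O{\left(S,X \right)} = \frac{S}{22} + \frac{S}{X}$ ($O{\left(S,X \right)} = S \frac{1}{22} + \frac{S}{X} = \frac{S}{22} + \frac{S}{X}$)
$L{\left(E \right)} = \frac{E + 4 E^{2}}{63 + E}$ ($L{\left(E \right)} = \frac{E + 2 E 2 E}{63 + E} = \frac{E + 4 E^{2}}{63 + E}$)
$\sqrt{-3125741 + L{\left(O{\left(24,-42 \right)} \right)}} = \sqrt{-3125741 + \frac{\left(\frac{1}{22} \cdot 24 + \frac{24}{-42}\right) \left(1 + 4 \left(\frac{1}{22} \cdot 24 + \frac{24}{-42}\right)\right)}{63 + \left(\frac{1}{22} \cdot 24 + \frac{24}{-42}\right)}} = \sqrt{-3125741 + \frac{\left(\frac{12}{11} + 24 \left(- \frac{1}{42}\right)\right) \left(1 + 4 \left(\frac{12}{11} + 24 \left(- \frac{1}{42}\right)\right)\right)}{63 + \left(\frac{12}{11} + 24 \left(- \frac{1}{42}\right)\right)}} = \sqrt{-3125741 + \frac{\left(\frac{12}{11} - \frac{4}{7}\right) \left(1 + 4 \left(\frac{12}{11} - \frac{4}{7}\right)\right)}{63 + \left(\frac{12}{11} - \frac{4}{7}\right)}} = \sqrt{-3125741 + \frac{40 \left(1 + 4 \cdot \frac{40}{77}\right)}{77 \left(63 + \frac{40}{77}\right)}} = \sqrt{-3125741 + \frac{40 \left(1 + \frac{160}{77}\right)}{77 \cdot \frac{4891}{77}}} = \sqrt{-3125741 + \frac{40}{77} \cdot \frac{77}{4891} \cdot \frac{237}{77}} = \sqrt{-3125741 + \frac{9480}{376607}} = \sqrt{- \frac{1177175931307}{376607}} = \frac{i \sqrt{443332695961735349}}{376607}$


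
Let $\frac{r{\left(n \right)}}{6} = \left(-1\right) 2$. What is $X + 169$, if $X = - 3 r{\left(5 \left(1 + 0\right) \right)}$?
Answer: $205$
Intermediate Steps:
$r{\left(n \right)} = -12$ ($r{\left(n \right)} = 6 \left(\left(-1\right) 2\right) = 6 \left(-2\right) = -12$)
$X = 36$ ($X = \left(-3\right) \left(-12\right) = 36$)
$X + 169 = 36 + 169 = 205$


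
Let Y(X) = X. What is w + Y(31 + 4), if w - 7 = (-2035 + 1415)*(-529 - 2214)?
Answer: 1700702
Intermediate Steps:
w = 1700667 (w = 7 + (-2035 + 1415)*(-529 - 2214) = 7 - 620*(-2743) = 7 + 1700660 = 1700667)
w + Y(31 + 4) = 1700667 + (31 + 4) = 1700667 + 35 = 1700702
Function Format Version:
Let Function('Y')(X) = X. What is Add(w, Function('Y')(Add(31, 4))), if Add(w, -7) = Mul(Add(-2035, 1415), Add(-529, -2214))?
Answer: 1700702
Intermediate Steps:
w = 1700667 (w = Add(7, Mul(Add(-2035, 1415), Add(-529, -2214))) = Add(7, Mul(-620, -2743)) = Add(7, 1700660) = 1700667)
Add(w, Function('Y')(Add(31, 4))) = Add(1700667, Add(31, 4)) = Add(1700667, 35) = 1700702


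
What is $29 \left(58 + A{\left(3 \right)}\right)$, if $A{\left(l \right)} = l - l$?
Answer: $1682$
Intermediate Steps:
$A{\left(l \right)} = 0$
$29 \left(58 + A{\left(3 \right)}\right) = 29 \left(58 + 0\right) = 29 \cdot 58 = 1682$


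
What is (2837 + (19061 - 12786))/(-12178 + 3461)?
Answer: -9112/8717 ≈ -1.0453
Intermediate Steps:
(2837 + (19061 - 12786))/(-12178 + 3461) = (2837 + 6275)/(-8717) = 9112*(-1/8717) = -9112/8717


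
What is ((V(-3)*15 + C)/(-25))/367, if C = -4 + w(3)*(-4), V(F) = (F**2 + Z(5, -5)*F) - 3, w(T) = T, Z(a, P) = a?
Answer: 151/9175 ≈ 0.016458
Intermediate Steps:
V(F) = -3 + F**2 + 5*F (V(F) = (F**2 + 5*F) - 3 = -3 + F**2 + 5*F)
C = -16 (C = -4 + 3*(-4) = -4 - 12 = -16)
((V(-3)*15 + C)/(-25))/367 = (((-3 + (-3)**2 + 5*(-3))*15 - 16)/(-25))/367 = (((-3 + 9 - 15)*15 - 16)*(-1/25))*(1/367) = ((-9*15 - 16)*(-1/25))*(1/367) = ((-135 - 16)*(-1/25))*(1/367) = -151*(-1/25)*(1/367) = (151/25)*(1/367) = 151/9175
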